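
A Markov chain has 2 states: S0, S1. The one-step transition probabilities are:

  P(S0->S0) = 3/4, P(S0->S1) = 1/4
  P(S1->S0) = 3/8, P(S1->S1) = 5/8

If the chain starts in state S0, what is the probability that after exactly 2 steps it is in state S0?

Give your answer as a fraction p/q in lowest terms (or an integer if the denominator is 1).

Answer: 21/32

Derivation:
Computing P^2 by repeated multiplication:
P^1 =
  S0: [3/4, 1/4]
  S1: [3/8, 5/8]
P^2 =
  S0: [21/32, 11/32]
  S1: [33/64, 31/64]

(P^2)[S0 -> S0] = 21/32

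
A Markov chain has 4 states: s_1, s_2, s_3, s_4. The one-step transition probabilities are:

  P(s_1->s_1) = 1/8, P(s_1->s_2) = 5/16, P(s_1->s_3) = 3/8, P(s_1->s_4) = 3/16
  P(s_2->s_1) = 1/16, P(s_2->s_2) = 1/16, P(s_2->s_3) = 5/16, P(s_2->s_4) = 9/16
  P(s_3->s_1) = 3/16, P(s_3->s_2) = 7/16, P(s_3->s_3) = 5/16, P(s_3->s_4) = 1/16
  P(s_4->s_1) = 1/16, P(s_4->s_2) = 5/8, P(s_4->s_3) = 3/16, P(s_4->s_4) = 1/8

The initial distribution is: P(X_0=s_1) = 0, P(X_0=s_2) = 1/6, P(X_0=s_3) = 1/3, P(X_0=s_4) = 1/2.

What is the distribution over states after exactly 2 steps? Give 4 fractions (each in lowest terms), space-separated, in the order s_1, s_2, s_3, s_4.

Propagating the distribution step by step (d_{t+1} = d_t * P):
d_0 = (s_1=0, s_2=1/6, s_3=1/3, s_4=1/2)
  d_1[s_1] = 0*1/8 + 1/6*1/16 + 1/3*3/16 + 1/2*1/16 = 5/48
  d_1[s_2] = 0*5/16 + 1/6*1/16 + 1/3*7/16 + 1/2*5/8 = 15/32
  d_1[s_3] = 0*3/8 + 1/6*5/16 + 1/3*5/16 + 1/2*3/16 = 1/4
  d_1[s_4] = 0*3/16 + 1/6*9/16 + 1/3*1/16 + 1/2*1/8 = 17/96
d_1 = (s_1=5/48, s_2=15/32, s_3=1/4, s_4=17/96)
  d_2[s_1] = 5/48*1/8 + 15/32*1/16 + 1/4*3/16 + 17/96*1/16 = 77/768
  d_2[s_2] = 5/48*5/16 + 15/32*1/16 + 1/4*7/16 + 17/96*5/8 = 433/1536
  d_2[s_3] = 5/48*3/8 + 15/32*5/16 + 1/4*5/16 + 17/96*3/16 = 19/64
  d_2[s_4] = 5/48*3/16 + 15/32*9/16 + 1/4*1/16 + 17/96*1/8 = 493/1536
d_2 = (s_1=77/768, s_2=433/1536, s_3=19/64, s_4=493/1536)

Answer: 77/768 433/1536 19/64 493/1536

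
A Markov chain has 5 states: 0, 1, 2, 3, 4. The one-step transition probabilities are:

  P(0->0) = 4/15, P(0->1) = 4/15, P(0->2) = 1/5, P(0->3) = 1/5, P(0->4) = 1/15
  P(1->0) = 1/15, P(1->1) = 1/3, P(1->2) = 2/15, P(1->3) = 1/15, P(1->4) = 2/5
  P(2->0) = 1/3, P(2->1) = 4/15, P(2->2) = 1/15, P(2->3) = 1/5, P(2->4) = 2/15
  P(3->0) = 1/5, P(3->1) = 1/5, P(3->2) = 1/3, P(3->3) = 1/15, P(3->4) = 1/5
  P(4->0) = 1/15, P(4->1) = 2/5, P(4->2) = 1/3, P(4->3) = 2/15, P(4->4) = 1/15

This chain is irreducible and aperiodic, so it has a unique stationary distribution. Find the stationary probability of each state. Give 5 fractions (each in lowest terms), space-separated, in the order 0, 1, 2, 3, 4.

The stationary distribution satisfies pi = pi * P, i.e.:
  pi_0 = 4/15*pi_0 + 1/15*pi_1 + 1/3*pi_2 + 1/5*pi_3 + 1/15*pi_4
  pi_1 = 4/15*pi_0 + 1/3*pi_1 + 4/15*pi_2 + 1/5*pi_3 + 2/5*pi_4
  pi_2 = 1/5*pi_0 + 2/15*pi_1 + 1/15*pi_2 + 1/3*pi_3 + 1/3*pi_4
  pi_3 = 1/5*pi_0 + 1/15*pi_1 + 1/5*pi_2 + 1/15*pi_3 + 2/15*pi_4
  pi_4 = 1/15*pi_0 + 2/5*pi_1 + 2/15*pi_2 + 1/5*pi_3 + 1/15*pi_4
with normalization: pi_0 + pi_1 + pi_2 + pi_3 + pi_4 = 1.

Using the first 4 balance equations plus normalization, the linear system A*pi = b is:
  [-11/15, 1/15, 1/3, 1/5, 1/15] . pi = 0
  [4/15, -2/3, 4/15, 1/5, 2/5] . pi = 0
  [1/5, 2/15, -14/15, 1/3, 1/3] . pi = 0
  [1/5, 1/15, 1/5, -14/15, 2/15] . pi = 0
  [1, 1, 1, 1, 1] . pi = 1

Solving yields:
  pi_0 = 4895/28708
  pi_1 = 17505/57416
  pi_2 = 11315/57416
  pi_3 = 3701/28708
  pi_4 = 2851/14354

Verification (pi * P):
  4895/28708*4/15 + 17505/57416*1/15 + 11315/57416*1/3 + 3701/28708*1/5 + 2851/14354*1/15 = 4895/28708 = pi_0  (ok)
  4895/28708*4/15 + 17505/57416*1/3 + 11315/57416*4/15 + 3701/28708*1/5 + 2851/14354*2/5 = 17505/57416 = pi_1  (ok)
  4895/28708*1/5 + 17505/57416*2/15 + 11315/57416*1/15 + 3701/28708*1/3 + 2851/14354*1/3 = 11315/57416 = pi_2  (ok)
  4895/28708*1/5 + 17505/57416*1/15 + 11315/57416*1/5 + 3701/28708*1/15 + 2851/14354*2/15 = 3701/28708 = pi_3  (ok)
  4895/28708*1/15 + 17505/57416*2/5 + 11315/57416*2/15 + 3701/28708*1/5 + 2851/14354*1/15 = 2851/14354 = pi_4  (ok)

Answer: 4895/28708 17505/57416 11315/57416 3701/28708 2851/14354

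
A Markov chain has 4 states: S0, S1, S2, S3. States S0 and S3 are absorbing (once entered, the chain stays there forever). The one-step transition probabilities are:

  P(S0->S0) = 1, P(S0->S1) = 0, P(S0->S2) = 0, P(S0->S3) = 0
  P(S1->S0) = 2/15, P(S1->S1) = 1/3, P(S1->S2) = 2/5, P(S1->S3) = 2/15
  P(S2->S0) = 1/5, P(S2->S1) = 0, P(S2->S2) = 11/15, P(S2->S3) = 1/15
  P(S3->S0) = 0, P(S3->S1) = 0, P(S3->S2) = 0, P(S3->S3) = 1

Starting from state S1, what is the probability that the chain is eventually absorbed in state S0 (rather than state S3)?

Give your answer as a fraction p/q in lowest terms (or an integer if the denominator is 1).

Answer: 13/20

Derivation:
Let a_i = P(absorbed in S0 | start in state i).
Boundary conditions: a_S0 = 1, a_S3 = 0.
For each transient state i, a_i = sum_j P(i->j) * a_j:
  a_S1 = 2/15*a_S0 + 1/3*a_S1 + 2/5*a_S2 + 2/15*a_S3
  a_S2 = 1/5*a_S0 + 0*a_S1 + 11/15*a_S2 + 1/15*a_S3

Substituting a_S0 = 1 and a_S3 = 0, rearrange to (I - Q) a = r where r[i] = P(i -> S0):
  [2/3, -2/5] . (a_S1, a_S2) = 2/15
  [0, 4/15] . (a_S1, a_S2) = 1/5

Solving yields:
  a_S1 = 13/20
  a_S2 = 3/4

Starting state is S1, so the absorption probability is a_S1 = 13/20.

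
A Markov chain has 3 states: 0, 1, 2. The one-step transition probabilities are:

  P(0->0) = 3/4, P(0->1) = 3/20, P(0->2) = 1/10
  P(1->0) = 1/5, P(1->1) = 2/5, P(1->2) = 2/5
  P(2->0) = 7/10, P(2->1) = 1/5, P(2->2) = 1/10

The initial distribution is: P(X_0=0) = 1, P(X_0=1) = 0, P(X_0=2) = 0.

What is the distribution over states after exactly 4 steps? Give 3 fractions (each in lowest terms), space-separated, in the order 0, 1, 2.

Answer: 20133/32000 33477/160000 12929/80000

Derivation:
Propagating the distribution step by step (d_{t+1} = d_t * P):
d_0 = (0=1, 1=0, 2=0)
  d_1[0] = 1*3/4 + 0*1/5 + 0*7/10 = 3/4
  d_1[1] = 1*3/20 + 0*2/5 + 0*1/5 = 3/20
  d_1[2] = 1*1/10 + 0*2/5 + 0*1/10 = 1/10
d_1 = (0=3/4, 1=3/20, 2=1/10)
  d_2[0] = 3/4*3/4 + 3/20*1/5 + 1/10*7/10 = 53/80
  d_2[1] = 3/4*3/20 + 3/20*2/5 + 1/10*1/5 = 77/400
  d_2[2] = 3/4*1/10 + 3/20*2/5 + 1/10*1/10 = 29/200
d_2 = (0=53/80, 1=77/400, 2=29/200)
  d_3[0] = 53/80*3/4 + 77/400*1/5 + 29/200*7/10 = 1019/1600
  d_3[1] = 53/80*3/20 + 77/400*2/5 + 29/200*1/5 = 1643/8000
  d_3[2] = 53/80*1/10 + 77/400*2/5 + 29/200*1/10 = 631/4000
d_3 = (0=1019/1600, 1=1643/8000, 2=631/4000)
  d_4[0] = 1019/1600*3/4 + 1643/8000*1/5 + 631/4000*7/10 = 20133/32000
  d_4[1] = 1019/1600*3/20 + 1643/8000*2/5 + 631/4000*1/5 = 33477/160000
  d_4[2] = 1019/1600*1/10 + 1643/8000*2/5 + 631/4000*1/10 = 12929/80000
d_4 = (0=20133/32000, 1=33477/160000, 2=12929/80000)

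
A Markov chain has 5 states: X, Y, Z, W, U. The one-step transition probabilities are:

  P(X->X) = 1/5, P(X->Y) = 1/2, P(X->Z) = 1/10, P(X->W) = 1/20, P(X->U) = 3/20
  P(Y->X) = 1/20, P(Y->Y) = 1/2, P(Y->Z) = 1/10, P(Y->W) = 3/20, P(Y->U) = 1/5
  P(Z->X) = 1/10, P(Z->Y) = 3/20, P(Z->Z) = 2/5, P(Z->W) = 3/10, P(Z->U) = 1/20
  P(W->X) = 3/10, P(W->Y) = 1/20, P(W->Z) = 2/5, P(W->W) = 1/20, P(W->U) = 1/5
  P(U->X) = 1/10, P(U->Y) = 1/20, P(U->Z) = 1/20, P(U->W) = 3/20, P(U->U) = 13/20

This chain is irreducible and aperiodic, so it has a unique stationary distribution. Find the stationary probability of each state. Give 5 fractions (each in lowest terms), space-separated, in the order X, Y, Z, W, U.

Answer: 657/4997 12764/54967 927/4997 8229/54967 16550/54967

Derivation:
The stationary distribution satisfies pi = pi * P, i.e.:
  pi_X = 1/5*pi_X + 1/20*pi_Y + 1/10*pi_Z + 3/10*pi_W + 1/10*pi_U
  pi_Y = 1/2*pi_X + 1/2*pi_Y + 3/20*pi_Z + 1/20*pi_W + 1/20*pi_U
  pi_Z = 1/10*pi_X + 1/10*pi_Y + 2/5*pi_Z + 2/5*pi_W + 1/20*pi_U
  pi_W = 1/20*pi_X + 3/20*pi_Y + 3/10*pi_Z + 1/20*pi_W + 3/20*pi_U
  pi_U = 3/20*pi_X + 1/5*pi_Y + 1/20*pi_Z + 1/5*pi_W + 13/20*pi_U
with normalization: pi_X + pi_Y + pi_Z + pi_W + pi_U = 1.

Using the first 4 balance equations plus normalization, the linear system A*pi = b is:
  [-4/5, 1/20, 1/10, 3/10, 1/10] . pi = 0
  [1/2, -1/2, 3/20, 1/20, 1/20] . pi = 0
  [1/10, 1/10, -3/5, 2/5, 1/20] . pi = 0
  [1/20, 3/20, 3/10, -19/20, 3/20] . pi = 0
  [1, 1, 1, 1, 1] . pi = 1

Solving yields:
  pi_X = 657/4997
  pi_Y = 12764/54967
  pi_Z = 927/4997
  pi_W = 8229/54967
  pi_U = 16550/54967

Verification (pi * P):
  657/4997*1/5 + 12764/54967*1/20 + 927/4997*1/10 + 8229/54967*3/10 + 16550/54967*1/10 = 657/4997 = pi_X  (ok)
  657/4997*1/2 + 12764/54967*1/2 + 927/4997*3/20 + 8229/54967*1/20 + 16550/54967*1/20 = 12764/54967 = pi_Y  (ok)
  657/4997*1/10 + 12764/54967*1/10 + 927/4997*2/5 + 8229/54967*2/5 + 16550/54967*1/20 = 927/4997 = pi_Z  (ok)
  657/4997*1/20 + 12764/54967*3/20 + 927/4997*3/10 + 8229/54967*1/20 + 16550/54967*3/20 = 8229/54967 = pi_W  (ok)
  657/4997*3/20 + 12764/54967*1/5 + 927/4997*1/20 + 8229/54967*1/5 + 16550/54967*13/20 = 16550/54967 = pi_U  (ok)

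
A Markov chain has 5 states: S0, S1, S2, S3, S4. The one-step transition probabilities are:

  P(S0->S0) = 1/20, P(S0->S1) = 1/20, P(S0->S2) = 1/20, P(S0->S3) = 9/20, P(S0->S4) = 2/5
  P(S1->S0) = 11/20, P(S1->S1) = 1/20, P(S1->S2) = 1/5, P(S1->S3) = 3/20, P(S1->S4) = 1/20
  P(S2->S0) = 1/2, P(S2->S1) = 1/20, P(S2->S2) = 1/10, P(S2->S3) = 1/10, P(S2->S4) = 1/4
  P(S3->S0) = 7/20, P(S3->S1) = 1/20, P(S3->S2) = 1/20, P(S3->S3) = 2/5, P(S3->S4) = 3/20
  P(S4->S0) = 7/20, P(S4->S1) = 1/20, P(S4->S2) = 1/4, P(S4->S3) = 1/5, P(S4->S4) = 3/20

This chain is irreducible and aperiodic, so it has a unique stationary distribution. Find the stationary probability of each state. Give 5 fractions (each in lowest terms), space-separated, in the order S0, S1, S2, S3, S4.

Answer: 4637/16020 1/20 2609/24030 62239/192240 43873/192240

Derivation:
The stationary distribution satisfies pi = pi * P, i.e.:
  pi_S0 = 1/20*pi_S0 + 11/20*pi_S1 + 1/2*pi_S2 + 7/20*pi_S3 + 7/20*pi_S4
  pi_S1 = 1/20*pi_S0 + 1/20*pi_S1 + 1/20*pi_S2 + 1/20*pi_S3 + 1/20*pi_S4
  pi_S2 = 1/20*pi_S0 + 1/5*pi_S1 + 1/10*pi_S2 + 1/20*pi_S3 + 1/4*pi_S4
  pi_S3 = 9/20*pi_S0 + 3/20*pi_S1 + 1/10*pi_S2 + 2/5*pi_S3 + 1/5*pi_S4
  pi_S4 = 2/5*pi_S0 + 1/20*pi_S1 + 1/4*pi_S2 + 3/20*pi_S3 + 3/20*pi_S4
with normalization: pi_S0 + pi_S1 + pi_S2 + pi_S3 + pi_S4 = 1.

Using the first 4 balance equations plus normalization, the linear system A*pi = b is:
  [-19/20, 11/20, 1/2, 7/20, 7/20] . pi = 0
  [1/20, -19/20, 1/20, 1/20, 1/20] . pi = 0
  [1/20, 1/5, -9/10, 1/20, 1/4] . pi = 0
  [9/20, 3/20, 1/10, -3/5, 1/5] . pi = 0
  [1, 1, 1, 1, 1] . pi = 1

Solving yields:
  pi_S0 = 4637/16020
  pi_S1 = 1/20
  pi_S2 = 2609/24030
  pi_S3 = 62239/192240
  pi_S4 = 43873/192240

Verification (pi * P):
  4637/16020*1/20 + 1/20*11/20 + 2609/24030*1/2 + 62239/192240*7/20 + 43873/192240*7/20 = 4637/16020 = pi_S0  (ok)
  4637/16020*1/20 + 1/20*1/20 + 2609/24030*1/20 + 62239/192240*1/20 + 43873/192240*1/20 = 1/20 = pi_S1  (ok)
  4637/16020*1/20 + 1/20*1/5 + 2609/24030*1/10 + 62239/192240*1/20 + 43873/192240*1/4 = 2609/24030 = pi_S2  (ok)
  4637/16020*9/20 + 1/20*3/20 + 2609/24030*1/10 + 62239/192240*2/5 + 43873/192240*1/5 = 62239/192240 = pi_S3  (ok)
  4637/16020*2/5 + 1/20*1/20 + 2609/24030*1/4 + 62239/192240*3/20 + 43873/192240*3/20 = 43873/192240 = pi_S4  (ok)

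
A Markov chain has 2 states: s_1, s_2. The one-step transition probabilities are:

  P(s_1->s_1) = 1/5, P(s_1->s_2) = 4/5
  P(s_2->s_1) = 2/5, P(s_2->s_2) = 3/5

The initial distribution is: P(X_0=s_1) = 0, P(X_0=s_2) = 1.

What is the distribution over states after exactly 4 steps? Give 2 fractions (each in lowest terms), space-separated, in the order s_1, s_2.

Answer: 208/625 417/625

Derivation:
Propagating the distribution step by step (d_{t+1} = d_t * P):
d_0 = (s_1=0, s_2=1)
  d_1[s_1] = 0*1/5 + 1*2/5 = 2/5
  d_1[s_2] = 0*4/5 + 1*3/5 = 3/5
d_1 = (s_1=2/5, s_2=3/5)
  d_2[s_1] = 2/5*1/5 + 3/5*2/5 = 8/25
  d_2[s_2] = 2/5*4/5 + 3/5*3/5 = 17/25
d_2 = (s_1=8/25, s_2=17/25)
  d_3[s_1] = 8/25*1/5 + 17/25*2/5 = 42/125
  d_3[s_2] = 8/25*4/5 + 17/25*3/5 = 83/125
d_3 = (s_1=42/125, s_2=83/125)
  d_4[s_1] = 42/125*1/5 + 83/125*2/5 = 208/625
  d_4[s_2] = 42/125*4/5 + 83/125*3/5 = 417/625
d_4 = (s_1=208/625, s_2=417/625)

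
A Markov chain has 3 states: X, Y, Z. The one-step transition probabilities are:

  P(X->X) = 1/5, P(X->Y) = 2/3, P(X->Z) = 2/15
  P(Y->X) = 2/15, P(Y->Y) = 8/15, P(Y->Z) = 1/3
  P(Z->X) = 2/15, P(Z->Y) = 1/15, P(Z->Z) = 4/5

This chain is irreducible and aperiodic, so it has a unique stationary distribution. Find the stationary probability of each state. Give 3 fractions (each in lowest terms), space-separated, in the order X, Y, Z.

Answer: 1/7 2/7 4/7

Derivation:
The stationary distribution satisfies pi = pi * P, i.e.:
  pi_X = 1/5*pi_X + 2/15*pi_Y + 2/15*pi_Z
  pi_Y = 2/3*pi_X + 8/15*pi_Y + 1/15*pi_Z
  pi_Z = 2/15*pi_X + 1/3*pi_Y + 4/5*pi_Z
with normalization: pi_X + pi_Y + pi_Z = 1.

Using the first 2 balance equations plus normalization, the linear system A*pi = b is:
  [-4/5, 2/15, 2/15] . pi = 0
  [2/3, -7/15, 1/15] . pi = 0
  [1, 1, 1] . pi = 1

Solving yields:
  pi_X = 1/7
  pi_Y = 2/7
  pi_Z = 4/7

Verification (pi * P):
  1/7*1/5 + 2/7*2/15 + 4/7*2/15 = 1/7 = pi_X  (ok)
  1/7*2/3 + 2/7*8/15 + 4/7*1/15 = 2/7 = pi_Y  (ok)
  1/7*2/15 + 2/7*1/3 + 4/7*4/5 = 4/7 = pi_Z  (ok)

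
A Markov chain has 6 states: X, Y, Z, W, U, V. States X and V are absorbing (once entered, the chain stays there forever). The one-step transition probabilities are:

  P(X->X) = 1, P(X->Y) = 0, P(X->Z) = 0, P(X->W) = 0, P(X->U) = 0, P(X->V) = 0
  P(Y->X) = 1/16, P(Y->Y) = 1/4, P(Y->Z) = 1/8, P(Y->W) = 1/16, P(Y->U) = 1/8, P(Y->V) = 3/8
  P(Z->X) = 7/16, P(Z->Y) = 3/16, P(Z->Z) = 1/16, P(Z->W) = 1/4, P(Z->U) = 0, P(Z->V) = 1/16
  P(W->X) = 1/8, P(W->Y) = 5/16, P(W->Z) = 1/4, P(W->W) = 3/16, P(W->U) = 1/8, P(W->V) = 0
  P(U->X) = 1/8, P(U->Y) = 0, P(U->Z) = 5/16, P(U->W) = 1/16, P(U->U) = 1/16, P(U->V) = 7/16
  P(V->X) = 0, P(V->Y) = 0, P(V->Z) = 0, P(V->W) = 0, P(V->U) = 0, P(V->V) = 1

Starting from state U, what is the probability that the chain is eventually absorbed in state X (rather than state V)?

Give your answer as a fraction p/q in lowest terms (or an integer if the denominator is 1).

Let a_i = P(absorbed in X | start in state i).
Boundary conditions: a_X = 1, a_V = 0.
For each transient state i, a_i = sum_j P(i->j) * a_j:
  a_Y = 1/16*a_X + 1/4*a_Y + 1/8*a_Z + 1/16*a_W + 1/8*a_U + 3/8*a_V
  a_Z = 7/16*a_X + 3/16*a_Y + 1/16*a_Z + 1/4*a_W + 0*a_U + 1/16*a_V
  a_W = 1/8*a_X + 5/16*a_Y + 1/4*a_Z + 3/16*a_W + 1/8*a_U + 0*a_V
  a_U = 1/8*a_X + 0*a_Y + 5/16*a_Z + 1/16*a_W + 1/16*a_U + 7/16*a_V

Substituting a_X = 1 and a_V = 0, rearrange to (I - Q) a = r where r[i] = P(i -> X):
  [3/4, -1/8, -1/16, -1/8] . (a_Y, a_Z, a_W, a_U) = 1/16
  [-3/16, 15/16, -1/4, 0] . (a_Y, a_Z, a_W, a_U) = 7/16
  [-5/16, -1/4, 13/16, -1/8] . (a_Y, a_Z, a_W, a_U) = 1/8
  [0, -5/16, -1/16, 15/16] . (a_Y, a_Z, a_W, a_U) = 1/8

Solving yields:
  a_Y = 8411/27523
  a_Z = 18478/27523
  a_W = 14819/27523
  a_U = 10817/27523

Starting state is U, so the absorption probability is a_U = 10817/27523.

Answer: 10817/27523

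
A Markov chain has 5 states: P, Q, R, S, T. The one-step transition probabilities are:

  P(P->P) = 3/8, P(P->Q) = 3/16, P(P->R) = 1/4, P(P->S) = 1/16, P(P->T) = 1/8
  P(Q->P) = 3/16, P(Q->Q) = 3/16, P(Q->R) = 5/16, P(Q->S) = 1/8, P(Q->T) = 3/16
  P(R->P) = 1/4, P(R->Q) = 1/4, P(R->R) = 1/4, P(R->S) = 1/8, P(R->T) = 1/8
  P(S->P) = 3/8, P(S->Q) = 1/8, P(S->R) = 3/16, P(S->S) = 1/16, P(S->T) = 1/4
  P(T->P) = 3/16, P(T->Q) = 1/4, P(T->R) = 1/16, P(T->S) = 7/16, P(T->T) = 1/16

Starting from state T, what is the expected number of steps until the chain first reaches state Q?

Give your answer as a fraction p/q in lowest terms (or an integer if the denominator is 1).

Let h_i = expected steps to first reach Q from state i.
Boundary: h_Q = 0.
First-step equations for the other states:
  h_P = 1 + 3/8*h_P + 3/16*h_Q + 1/4*h_R + 1/16*h_S + 1/8*h_T
  h_R = 1 + 1/4*h_P + 1/4*h_Q + 1/4*h_R + 1/8*h_S + 1/8*h_T
  h_S = 1 + 3/8*h_P + 1/8*h_Q + 3/16*h_R + 1/16*h_S + 1/4*h_T
  h_T = 1 + 3/16*h_P + 1/4*h_Q + 1/16*h_R + 7/16*h_S + 1/16*h_T

Substituting h_Q = 0 and rearranging gives the linear system (I - Q) h = 1:
  [5/8, -1/4, -1/16, -1/8] . (h_P, h_R, h_S, h_T) = 1
  [-1/4, 3/4, -1/8, -1/8] . (h_P, h_R, h_S, h_T) = 1
  [-3/8, -3/16, 15/16, -1/4] . (h_P, h_R, h_S, h_T) = 1
  [-3/16, -1/16, -7/16, 15/16] . (h_P, h_R, h_S, h_T) = 1

Solving yields:
  h_P = 33464/6743
  h_R = 2864/613
  h_S = 35568/6743
  h_T = 32584/6743

Starting state is T, so the expected hitting time is h_T = 32584/6743.

Answer: 32584/6743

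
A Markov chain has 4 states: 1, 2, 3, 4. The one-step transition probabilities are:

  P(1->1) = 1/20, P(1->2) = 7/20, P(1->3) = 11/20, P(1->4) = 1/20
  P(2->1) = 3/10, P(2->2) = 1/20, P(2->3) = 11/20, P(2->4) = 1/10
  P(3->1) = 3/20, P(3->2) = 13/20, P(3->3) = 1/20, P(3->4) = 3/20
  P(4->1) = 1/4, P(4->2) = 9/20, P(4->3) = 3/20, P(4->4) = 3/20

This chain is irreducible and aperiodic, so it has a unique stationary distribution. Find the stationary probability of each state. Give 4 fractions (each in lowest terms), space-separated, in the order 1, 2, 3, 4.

Answer: 1409/7222 1284/3611 2431/7222 407/3611

Derivation:
The stationary distribution satisfies pi = pi * P, i.e.:
  pi_1 = 1/20*pi_1 + 3/10*pi_2 + 3/20*pi_3 + 1/4*pi_4
  pi_2 = 7/20*pi_1 + 1/20*pi_2 + 13/20*pi_3 + 9/20*pi_4
  pi_3 = 11/20*pi_1 + 11/20*pi_2 + 1/20*pi_3 + 3/20*pi_4
  pi_4 = 1/20*pi_1 + 1/10*pi_2 + 3/20*pi_3 + 3/20*pi_4
with normalization: pi_1 + pi_2 + pi_3 + pi_4 = 1.

Using the first 3 balance equations plus normalization, the linear system A*pi = b is:
  [-19/20, 3/10, 3/20, 1/4] . pi = 0
  [7/20, -19/20, 13/20, 9/20] . pi = 0
  [11/20, 11/20, -19/20, 3/20] . pi = 0
  [1, 1, 1, 1] . pi = 1

Solving yields:
  pi_1 = 1409/7222
  pi_2 = 1284/3611
  pi_3 = 2431/7222
  pi_4 = 407/3611

Verification (pi * P):
  1409/7222*1/20 + 1284/3611*3/10 + 2431/7222*3/20 + 407/3611*1/4 = 1409/7222 = pi_1  (ok)
  1409/7222*7/20 + 1284/3611*1/20 + 2431/7222*13/20 + 407/3611*9/20 = 1284/3611 = pi_2  (ok)
  1409/7222*11/20 + 1284/3611*11/20 + 2431/7222*1/20 + 407/3611*3/20 = 2431/7222 = pi_3  (ok)
  1409/7222*1/20 + 1284/3611*1/10 + 2431/7222*3/20 + 407/3611*3/20 = 407/3611 = pi_4  (ok)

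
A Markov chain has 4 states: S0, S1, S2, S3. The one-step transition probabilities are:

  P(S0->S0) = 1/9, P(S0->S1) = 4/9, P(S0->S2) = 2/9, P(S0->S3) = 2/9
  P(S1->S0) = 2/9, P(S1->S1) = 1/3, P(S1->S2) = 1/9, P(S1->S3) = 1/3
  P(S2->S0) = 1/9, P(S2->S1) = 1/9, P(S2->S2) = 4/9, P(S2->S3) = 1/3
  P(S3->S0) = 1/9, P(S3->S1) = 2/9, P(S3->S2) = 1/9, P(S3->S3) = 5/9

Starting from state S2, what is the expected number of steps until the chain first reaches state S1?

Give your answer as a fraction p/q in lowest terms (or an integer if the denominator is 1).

Answer: 567/110

Derivation:
Let h_i = expected steps to first reach S1 from state i.
Boundary: h_S1 = 0.
First-step equations for the other states:
  h_S0 = 1 + 1/9*h_S0 + 4/9*h_S1 + 2/9*h_S2 + 2/9*h_S3
  h_S2 = 1 + 1/9*h_S0 + 1/9*h_S1 + 4/9*h_S2 + 1/3*h_S3
  h_S3 = 1 + 1/9*h_S0 + 2/9*h_S1 + 1/9*h_S2 + 5/9*h_S3

Substituting h_S1 = 0 and rearranging gives the linear system (I - Q) h = 1:
  [8/9, -2/9, -2/9] . (h_S0, h_S2, h_S3) = 1
  [-1/9, 5/9, -1/3] . (h_S0, h_S2, h_S3) = 1
  [-1/9, -1/9, 4/9] . (h_S0, h_S2, h_S3) = 1

Solving yields:
  h_S0 = 387/110
  h_S2 = 567/110
  h_S3 = 243/55

Starting state is S2, so the expected hitting time is h_S2 = 567/110.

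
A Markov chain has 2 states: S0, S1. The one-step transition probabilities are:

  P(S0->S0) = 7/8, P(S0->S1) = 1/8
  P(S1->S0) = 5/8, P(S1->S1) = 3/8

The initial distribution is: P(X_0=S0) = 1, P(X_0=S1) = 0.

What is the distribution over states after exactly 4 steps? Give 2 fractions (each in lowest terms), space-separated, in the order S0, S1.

Answer: 427/512 85/512

Derivation:
Propagating the distribution step by step (d_{t+1} = d_t * P):
d_0 = (S0=1, S1=0)
  d_1[S0] = 1*7/8 + 0*5/8 = 7/8
  d_1[S1] = 1*1/8 + 0*3/8 = 1/8
d_1 = (S0=7/8, S1=1/8)
  d_2[S0] = 7/8*7/8 + 1/8*5/8 = 27/32
  d_2[S1] = 7/8*1/8 + 1/8*3/8 = 5/32
d_2 = (S0=27/32, S1=5/32)
  d_3[S0] = 27/32*7/8 + 5/32*5/8 = 107/128
  d_3[S1] = 27/32*1/8 + 5/32*3/8 = 21/128
d_3 = (S0=107/128, S1=21/128)
  d_4[S0] = 107/128*7/8 + 21/128*5/8 = 427/512
  d_4[S1] = 107/128*1/8 + 21/128*3/8 = 85/512
d_4 = (S0=427/512, S1=85/512)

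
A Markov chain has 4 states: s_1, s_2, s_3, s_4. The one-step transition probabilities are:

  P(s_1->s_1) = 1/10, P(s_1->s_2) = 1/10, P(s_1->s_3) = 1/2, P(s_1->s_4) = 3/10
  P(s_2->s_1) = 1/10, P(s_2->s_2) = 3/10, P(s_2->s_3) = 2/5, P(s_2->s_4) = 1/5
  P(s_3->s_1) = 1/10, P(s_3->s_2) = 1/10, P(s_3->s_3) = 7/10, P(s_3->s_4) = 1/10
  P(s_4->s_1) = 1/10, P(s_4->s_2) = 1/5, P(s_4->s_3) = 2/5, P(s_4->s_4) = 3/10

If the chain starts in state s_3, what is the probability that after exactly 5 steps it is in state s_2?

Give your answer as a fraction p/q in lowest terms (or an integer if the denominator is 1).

Answer: 14557/100000

Derivation:
Computing P^5 by repeated multiplication:
P^1 =
  s_1: [1/10, 1/10, 1/2, 3/10]
  s_2: [1/10, 3/10, 2/5, 1/5]
  s_3: [1/10, 1/10, 7/10, 1/10]
  s_4: [1/10, 1/5, 2/5, 3/10]
P^2 =
  s_1: [1/10, 3/20, 14/25, 19/100]
  s_2: [1/10, 9/50, 53/100, 19/100]
  s_3: [1/10, 13/100, 31/50, 3/20]
  s_4: [1/10, 17/100, 53/100, 1/5]
P^3 =
  s_1: [1/10, 149/1000, 289/500, 173/1000]
  s_2: [1/10, 31/200, 569/1000, 22/125]
  s_3: [1/10, 141/1000, 149/250, 163/1000]
  s_4: [1/10, 77/500, 569/1000, 177/1000]
P^4 =
  s_1: [1/10, 1471/10000, 2917/5000, 339/2000]
  s_2: [1/10, 743/5000, 5807/10000, 1707/10000]
  s_3: [1/10, 289/2000, 368/625, 1667/10000]
  s_4: [1/10, 297/2000, 5807/10000, 427/2500]
P^5 =
  s_1: [1/10, 14637/100000, 29251/50000, 16861/100000]
  s_2: [1/10, 14679/100000, 58421/100000, 169/1000]
  s_3: [1/10, 14557/100000, 7333/12500, 16779/100000]
  s_4: [1/10, 7339/50000, 58421/100000, 16901/100000]

(P^5)[s_3 -> s_2] = 14557/100000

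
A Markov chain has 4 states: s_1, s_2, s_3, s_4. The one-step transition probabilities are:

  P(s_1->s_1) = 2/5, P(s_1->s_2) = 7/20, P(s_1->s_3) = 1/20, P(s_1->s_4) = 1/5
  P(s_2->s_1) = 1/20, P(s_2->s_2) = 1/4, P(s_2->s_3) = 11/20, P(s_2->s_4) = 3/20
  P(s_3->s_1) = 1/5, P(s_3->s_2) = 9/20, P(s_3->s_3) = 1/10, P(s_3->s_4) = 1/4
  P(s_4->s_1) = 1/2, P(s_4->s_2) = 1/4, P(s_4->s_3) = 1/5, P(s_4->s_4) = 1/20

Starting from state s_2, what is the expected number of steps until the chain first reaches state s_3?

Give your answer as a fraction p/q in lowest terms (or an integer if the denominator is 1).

Answer: 5540/2277

Derivation:
Let h_i = expected steps to first reach s_3 from state i.
Boundary: h_s_3 = 0.
First-step equations for the other states:
  h_s_1 = 1 + 2/5*h_s_1 + 7/20*h_s_2 + 1/20*h_s_3 + 1/5*h_s_4
  h_s_2 = 1 + 1/20*h_s_1 + 1/4*h_s_2 + 11/20*h_s_3 + 3/20*h_s_4
  h_s_4 = 1 + 1/2*h_s_1 + 1/4*h_s_2 + 1/5*h_s_3 + 1/20*h_s_4

Substituting h_s_3 = 0 and rearranging gives the linear system (I - Q) h = 1:
  [3/5, -7/20, -1/5] . (h_s_1, h_s_2, h_s_4) = 1
  [-1/20, 3/4, -3/20] . (h_s_1, h_s_2, h_s_4) = 1
  [-1/2, -1/4, 19/20] . (h_s_1, h_s_2, h_s_4) = 1

Solving yields:
  h_s_1 = 1120/253
  h_s_2 = 5540/2277
  h_s_4 = 9160/2277

Starting state is s_2, so the expected hitting time is h_s_2 = 5540/2277.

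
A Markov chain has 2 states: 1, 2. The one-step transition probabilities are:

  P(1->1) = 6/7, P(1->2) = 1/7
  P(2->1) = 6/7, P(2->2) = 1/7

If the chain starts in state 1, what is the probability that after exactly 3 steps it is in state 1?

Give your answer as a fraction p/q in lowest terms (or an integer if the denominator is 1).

Answer: 6/7

Derivation:
Computing P^3 by repeated multiplication:
P^1 =
  1: [6/7, 1/7]
  2: [6/7, 1/7]
P^2 =
  1: [6/7, 1/7]
  2: [6/7, 1/7]
P^3 =
  1: [6/7, 1/7]
  2: [6/7, 1/7]

(P^3)[1 -> 1] = 6/7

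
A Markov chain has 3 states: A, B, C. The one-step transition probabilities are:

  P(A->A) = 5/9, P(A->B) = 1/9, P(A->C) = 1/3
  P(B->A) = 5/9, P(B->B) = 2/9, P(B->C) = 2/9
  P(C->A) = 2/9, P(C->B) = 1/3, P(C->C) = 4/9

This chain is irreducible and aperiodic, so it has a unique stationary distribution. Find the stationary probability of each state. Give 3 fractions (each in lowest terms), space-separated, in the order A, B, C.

The stationary distribution satisfies pi = pi * P, i.e.:
  pi_A = 5/9*pi_A + 5/9*pi_B + 2/9*pi_C
  pi_B = 1/9*pi_A + 2/9*pi_B + 1/3*pi_C
  pi_C = 1/3*pi_A + 2/9*pi_B + 4/9*pi_C
with normalization: pi_A + pi_B + pi_C = 1.

Using the first 2 balance equations plus normalization, the linear system A*pi = b is:
  [-4/9, 5/9, 2/9] . pi = 0
  [1/9, -7/9, 1/3] . pi = 0
  [1, 1, 1] . pi = 1

Solving yields:
  pi_A = 29/66
  pi_B = 7/33
  pi_C = 23/66

Verification (pi * P):
  29/66*5/9 + 7/33*5/9 + 23/66*2/9 = 29/66 = pi_A  (ok)
  29/66*1/9 + 7/33*2/9 + 23/66*1/3 = 7/33 = pi_B  (ok)
  29/66*1/3 + 7/33*2/9 + 23/66*4/9 = 23/66 = pi_C  (ok)

Answer: 29/66 7/33 23/66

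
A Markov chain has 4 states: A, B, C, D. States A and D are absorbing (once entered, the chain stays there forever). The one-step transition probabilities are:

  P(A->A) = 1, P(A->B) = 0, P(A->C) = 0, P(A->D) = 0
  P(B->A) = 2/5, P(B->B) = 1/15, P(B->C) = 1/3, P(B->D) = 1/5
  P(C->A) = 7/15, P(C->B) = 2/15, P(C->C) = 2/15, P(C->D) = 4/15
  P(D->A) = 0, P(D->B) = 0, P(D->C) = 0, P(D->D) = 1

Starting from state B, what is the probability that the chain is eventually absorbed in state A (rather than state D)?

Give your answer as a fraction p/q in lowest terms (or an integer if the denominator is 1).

Let a_i = P(absorbed in A | start in state i).
Boundary conditions: a_A = 1, a_D = 0.
For each transient state i, a_i = sum_j P(i->j) * a_j:
  a_B = 2/5*a_A + 1/15*a_B + 1/3*a_C + 1/5*a_D
  a_C = 7/15*a_A + 2/15*a_B + 2/15*a_C + 4/15*a_D

Substituting a_A = 1 and a_D = 0, rearrange to (I - Q) a = r where r[i] = P(i -> A):
  [14/15, -1/3] . (a_B, a_C) = 2/5
  [-2/15, 13/15] . (a_B, a_C) = 7/15

Solving yields:
  a_B = 113/172
  a_C = 55/86

Starting state is B, so the absorption probability is a_B = 113/172.

Answer: 113/172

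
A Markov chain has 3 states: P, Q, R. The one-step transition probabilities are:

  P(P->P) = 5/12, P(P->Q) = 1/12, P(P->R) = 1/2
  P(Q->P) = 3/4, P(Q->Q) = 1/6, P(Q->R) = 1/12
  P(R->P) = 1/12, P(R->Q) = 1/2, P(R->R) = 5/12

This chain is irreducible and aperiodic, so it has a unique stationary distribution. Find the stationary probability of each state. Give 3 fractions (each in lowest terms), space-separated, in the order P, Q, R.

The stationary distribution satisfies pi = pi * P, i.e.:
  pi_P = 5/12*pi_P + 3/4*pi_Q + 1/12*pi_R
  pi_Q = 1/12*pi_P + 1/6*pi_Q + 1/2*pi_R
  pi_R = 1/2*pi_P + 1/12*pi_Q + 5/12*pi_R
with normalization: pi_P + pi_Q + pi_R = 1.

Using the first 2 balance equations plus normalization, the linear system A*pi = b is:
  [-7/12, 3/4, 1/12] . pi = 0
  [1/12, -5/6, 1/2] . pi = 0
  [1, 1, 1] . pi = 1

Solving yields:
  pi_P = 8/21
  pi_Q = 43/168
  pi_R = 61/168

Verification (pi * P):
  8/21*5/12 + 43/168*3/4 + 61/168*1/12 = 8/21 = pi_P  (ok)
  8/21*1/12 + 43/168*1/6 + 61/168*1/2 = 43/168 = pi_Q  (ok)
  8/21*1/2 + 43/168*1/12 + 61/168*5/12 = 61/168 = pi_R  (ok)

Answer: 8/21 43/168 61/168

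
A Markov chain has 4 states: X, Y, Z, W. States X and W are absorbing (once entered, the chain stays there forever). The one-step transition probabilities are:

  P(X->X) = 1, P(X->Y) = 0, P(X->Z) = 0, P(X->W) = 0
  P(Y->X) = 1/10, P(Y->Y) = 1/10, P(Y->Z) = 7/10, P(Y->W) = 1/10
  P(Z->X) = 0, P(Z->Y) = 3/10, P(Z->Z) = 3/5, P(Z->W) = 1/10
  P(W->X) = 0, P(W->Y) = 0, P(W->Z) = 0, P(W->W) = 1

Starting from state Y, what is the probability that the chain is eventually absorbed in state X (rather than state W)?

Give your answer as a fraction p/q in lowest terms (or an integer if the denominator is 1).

Answer: 4/15

Derivation:
Let a_i = P(absorbed in X | start in state i).
Boundary conditions: a_X = 1, a_W = 0.
For each transient state i, a_i = sum_j P(i->j) * a_j:
  a_Y = 1/10*a_X + 1/10*a_Y + 7/10*a_Z + 1/10*a_W
  a_Z = 0*a_X + 3/10*a_Y + 3/5*a_Z + 1/10*a_W

Substituting a_X = 1 and a_W = 0, rearrange to (I - Q) a = r where r[i] = P(i -> X):
  [9/10, -7/10] . (a_Y, a_Z) = 1/10
  [-3/10, 2/5] . (a_Y, a_Z) = 0

Solving yields:
  a_Y = 4/15
  a_Z = 1/5

Starting state is Y, so the absorption probability is a_Y = 4/15.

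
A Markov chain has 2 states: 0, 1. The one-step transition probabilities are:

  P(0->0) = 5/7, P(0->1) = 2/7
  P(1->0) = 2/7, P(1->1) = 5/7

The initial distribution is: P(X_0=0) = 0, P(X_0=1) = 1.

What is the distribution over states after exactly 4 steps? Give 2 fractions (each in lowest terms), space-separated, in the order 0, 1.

Propagating the distribution step by step (d_{t+1} = d_t * P):
d_0 = (0=0, 1=1)
  d_1[0] = 0*5/7 + 1*2/7 = 2/7
  d_1[1] = 0*2/7 + 1*5/7 = 5/7
d_1 = (0=2/7, 1=5/7)
  d_2[0] = 2/7*5/7 + 5/7*2/7 = 20/49
  d_2[1] = 2/7*2/7 + 5/7*5/7 = 29/49
d_2 = (0=20/49, 1=29/49)
  d_3[0] = 20/49*5/7 + 29/49*2/7 = 158/343
  d_3[1] = 20/49*2/7 + 29/49*5/7 = 185/343
d_3 = (0=158/343, 1=185/343)
  d_4[0] = 158/343*5/7 + 185/343*2/7 = 1160/2401
  d_4[1] = 158/343*2/7 + 185/343*5/7 = 1241/2401
d_4 = (0=1160/2401, 1=1241/2401)

Answer: 1160/2401 1241/2401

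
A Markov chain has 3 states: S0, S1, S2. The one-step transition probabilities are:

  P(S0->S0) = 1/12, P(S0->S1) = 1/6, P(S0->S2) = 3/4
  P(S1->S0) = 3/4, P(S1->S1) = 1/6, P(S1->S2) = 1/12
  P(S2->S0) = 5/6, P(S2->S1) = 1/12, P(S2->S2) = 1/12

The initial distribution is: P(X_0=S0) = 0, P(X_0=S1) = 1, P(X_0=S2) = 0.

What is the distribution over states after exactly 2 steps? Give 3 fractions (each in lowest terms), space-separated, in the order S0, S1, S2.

Answer: 37/144 23/144 7/12

Derivation:
Propagating the distribution step by step (d_{t+1} = d_t * P):
d_0 = (S0=0, S1=1, S2=0)
  d_1[S0] = 0*1/12 + 1*3/4 + 0*5/6 = 3/4
  d_1[S1] = 0*1/6 + 1*1/6 + 0*1/12 = 1/6
  d_1[S2] = 0*3/4 + 1*1/12 + 0*1/12 = 1/12
d_1 = (S0=3/4, S1=1/6, S2=1/12)
  d_2[S0] = 3/4*1/12 + 1/6*3/4 + 1/12*5/6 = 37/144
  d_2[S1] = 3/4*1/6 + 1/6*1/6 + 1/12*1/12 = 23/144
  d_2[S2] = 3/4*3/4 + 1/6*1/12 + 1/12*1/12 = 7/12
d_2 = (S0=37/144, S1=23/144, S2=7/12)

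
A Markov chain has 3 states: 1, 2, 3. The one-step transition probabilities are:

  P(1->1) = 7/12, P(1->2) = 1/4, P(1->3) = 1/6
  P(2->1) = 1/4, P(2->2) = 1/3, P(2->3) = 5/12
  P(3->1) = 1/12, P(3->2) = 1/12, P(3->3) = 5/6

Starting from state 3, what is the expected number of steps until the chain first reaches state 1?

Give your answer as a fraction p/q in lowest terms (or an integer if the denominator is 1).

Let h_i = expected steps to first reach 1 from state i.
Boundary: h_1 = 0.
First-step equations for the other states:
  h_2 = 1 + 1/4*h_1 + 1/3*h_2 + 5/12*h_3
  h_3 = 1 + 1/12*h_1 + 1/12*h_2 + 5/6*h_3

Substituting h_1 = 0 and rearranging gives the linear system (I - Q) h = 1:
  [2/3, -5/12] . (h_2, h_3) = 1
  [-1/12, 1/6] . (h_2, h_3) = 1

Solving yields:
  h_2 = 84/11
  h_3 = 108/11

Starting state is 3, so the expected hitting time is h_3 = 108/11.

Answer: 108/11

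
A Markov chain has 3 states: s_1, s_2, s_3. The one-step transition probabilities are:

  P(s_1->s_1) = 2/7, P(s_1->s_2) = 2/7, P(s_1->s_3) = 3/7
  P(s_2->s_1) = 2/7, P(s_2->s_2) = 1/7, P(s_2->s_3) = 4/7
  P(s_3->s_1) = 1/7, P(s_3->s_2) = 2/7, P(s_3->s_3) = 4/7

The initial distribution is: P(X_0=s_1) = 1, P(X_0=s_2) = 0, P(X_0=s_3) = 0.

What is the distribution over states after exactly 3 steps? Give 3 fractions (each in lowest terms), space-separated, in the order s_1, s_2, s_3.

Answer: 72/343 86/343 185/343

Derivation:
Propagating the distribution step by step (d_{t+1} = d_t * P):
d_0 = (s_1=1, s_2=0, s_3=0)
  d_1[s_1] = 1*2/7 + 0*2/7 + 0*1/7 = 2/7
  d_1[s_2] = 1*2/7 + 0*1/7 + 0*2/7 = 2/7
  d_1[s_3] = 1*3/7 + 0*4/7 + 0*4/7 = 3/7
d_1 = (s_1=2/7, s_2=2/7, s_3=3/7)
  d_2[s_1] = 2/7*2/7 + 2/7*2/7 + 3/7*1/7 = 11/49
  d_2[s_2] = 2/7*2/7 + 2/7*1/7 + 3/7*2/7 = 12/49
  d_2[s_3] = 2/7*3/7 + 2/7*4/7 + 3/7*4/7 = 26/49
d_2 = (s_1=11/49, s_2=12/49, s_3=26/49)
  d_3[s_1] = 11/49*2/7 + 12/49*2/7 + 26/49*1/7 = 72/343
  d_3[s_2] = 11/49*2/7 + 12/49*1/7 + 26/49*2/7 = 86/343
  d_3[s_3] = 11/49*3/7 + 12/49*4/7 + 26/49*4/7 = 185/343
d_3 = (s_1=72/343, s_2=86/343, s_3=185/343)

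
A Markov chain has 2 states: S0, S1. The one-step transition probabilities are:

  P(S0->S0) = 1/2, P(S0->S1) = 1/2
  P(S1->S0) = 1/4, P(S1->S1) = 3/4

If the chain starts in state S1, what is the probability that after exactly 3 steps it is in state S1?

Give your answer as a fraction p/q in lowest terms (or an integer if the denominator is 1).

Answer: 43/64

Derivation:
Computing P^3 by repeated multiplication:
P^1 =
  S0: [1/2, 1/2]
  S1: [1/4, 3/4]
P^2 =
  S0: [3/8, 5/8]
  S1: [5/16, 11/16]
P^3 =
  S0: [11/32, 21/32]
  S1: [21/64, 43/64]

(P^3)[S1 -> S1] = 43/64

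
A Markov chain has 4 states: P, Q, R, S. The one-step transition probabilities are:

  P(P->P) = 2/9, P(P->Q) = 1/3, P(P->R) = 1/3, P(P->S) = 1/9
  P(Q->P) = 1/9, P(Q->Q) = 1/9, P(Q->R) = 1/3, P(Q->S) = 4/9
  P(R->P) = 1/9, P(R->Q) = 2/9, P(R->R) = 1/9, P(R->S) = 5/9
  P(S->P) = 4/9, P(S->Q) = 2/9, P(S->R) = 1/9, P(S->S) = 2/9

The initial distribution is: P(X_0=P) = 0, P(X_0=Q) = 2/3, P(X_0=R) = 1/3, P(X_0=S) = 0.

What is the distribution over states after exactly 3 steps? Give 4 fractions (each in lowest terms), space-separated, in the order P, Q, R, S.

Propagating the distribution step by step (d_{t+1} = d_t * P):
d_0 = (P=0, Q=2/3, R=1/3, S=0)
  d_1[P] = 0*2/9 + 2/3*1/9 + 1/3*1/9 + 0*4/9 = 1/9
  d_1[Q] = 0*1/3 + 2/3*1/9 + 1/3*2/9 + 0*2/9 = 4/27
  d_1[R] = 0*1/3 + 2/3*1/3 + 1/3*1/9 + 0*1/9 = 7/27
  d_1[S] = 0*1/9 + 2/3*4/9 + 1/3*5/9 + 0*2/9 = 13/27
d_1 = (P=1/9, Q=4/27, R=7/27, S=13/27)
  d_2[P] = 1/9*2/9 + 4/27*1/9 + 7/27*1/9 + 13/27*4/9 = 23/81
  d_2[Q] = 1/9*1/3 + 4/27*1/9 + 7/27*2/9 + 13/27*2/9 = 53/243
  d_2[R] = 1/9*1/3 + 4/27*1/3 + 7/27*1/9 + 13/27*1/9 = 41/243
  d_2[S] = 1/9*1/9 + 4/27*4/9 + 7/27*5/9 + 13/27*2/9 = 80/243
d_2 = (P=23/81, Q=53/243, R=41/243, S=80/243)
  d_3[P] = 23/81*2/9 + 53/243*1/9 + 41/243*1/9 + 80/243*4/9 = 184/729
  d_3[Q] = 23/81*1/3 + 53/243*1/9 + 41/243*2/9 + 80/243*2/9 = 502/2187
  d_3[R] = 23/81*1/3 + 53/243*1/3 + 41/243*1/9 + 80/243*1/9 = 487/2187
  d_3[S] = 23/81*1/9 + 53/243*4/9 + 41/243*5/9 + 80/243*2/9 = 646/2187
d_3 = (P=184/729, Q=502/2187, R=487/2187, S=646/2187)

Answer: 184/729 502/2187 487/2187 646/2187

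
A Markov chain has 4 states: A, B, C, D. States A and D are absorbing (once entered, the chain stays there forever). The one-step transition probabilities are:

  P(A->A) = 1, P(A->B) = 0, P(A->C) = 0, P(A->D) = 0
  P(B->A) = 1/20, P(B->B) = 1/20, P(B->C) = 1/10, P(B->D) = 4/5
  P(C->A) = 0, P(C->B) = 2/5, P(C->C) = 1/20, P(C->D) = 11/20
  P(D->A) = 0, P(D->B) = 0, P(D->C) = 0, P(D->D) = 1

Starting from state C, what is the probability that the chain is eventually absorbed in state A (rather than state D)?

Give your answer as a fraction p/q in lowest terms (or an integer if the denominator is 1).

Answer: 8/345

Derivation:
Let a_i = P(absorbed in A | start in state i).
Boundary conditions: a_A = 1, a_D = 0.
For each transient state i, a_i = sum_j P(i->j) * a_j:
  a_B = 1/20*a_A + 1/20*a_B + 1/10*a_C + 4/5*a_D
  a_C = 0*a_A + 2/5*a_B + 1/20*a_C + 11/20*a_D

Substituting a_A = 1 and a_D = 0, rearrange to (I - Q) a = r where r[i] = P(i -> A):
  [19/20, -1/10] . (a_B, a_C) = 1/20
  [-2/5, 19/20] . (a_B, a_C) = 0

Solving yields:
  a_B = 19/345
  a_C = 8/345

Starting state is C, so the absorption probability is a_C = 8/345.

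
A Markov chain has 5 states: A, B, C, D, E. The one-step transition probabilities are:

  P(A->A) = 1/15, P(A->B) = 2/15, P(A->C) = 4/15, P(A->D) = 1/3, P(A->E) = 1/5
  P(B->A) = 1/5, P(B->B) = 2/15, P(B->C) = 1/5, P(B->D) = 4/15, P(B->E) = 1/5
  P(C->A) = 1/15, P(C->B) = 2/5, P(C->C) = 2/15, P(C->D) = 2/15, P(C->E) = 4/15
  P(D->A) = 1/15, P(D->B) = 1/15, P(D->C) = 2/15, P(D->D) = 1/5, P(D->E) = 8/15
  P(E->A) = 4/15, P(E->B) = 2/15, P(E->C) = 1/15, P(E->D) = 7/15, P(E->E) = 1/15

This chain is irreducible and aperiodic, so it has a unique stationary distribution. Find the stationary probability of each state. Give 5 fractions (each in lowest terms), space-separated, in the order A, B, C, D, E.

Answer: 9941/70442 10733/70442 5081/35221 20537/70442 19069/70442

Derivation:
The stationary distribution satisfies pi = pi * P, i.e.:
  pi_A = 1/15*pi_A + 1/5*pi_B + 1/15*pi_C + 1/15*pi_D + 4/15*pi_E
  pi_B = 2/15*pi_A + 2/15*pi_B + 2/5*pi_C + 1/15*pi_D + 2/15*pi_E
  pi_C = 4/15*pi_A + 1/5*pi_B + 2/15*pi_C + 2/15*pi_D + 1/15*pi_E
  pi_D = 1/3*pi_A + 4/15*pi_B + 2/15*pi_C + 1/5*pi_D + 7/15*pi_E
  pi_E = 1/5*pi_A + 1/5*pi_B + 4/15*pi_C + 8/15*pi_D + 1/15*pi_E
with normalization: pi_A + pi_B + pi_C + pi_D + pi_E = 1.

Using the first 4 balance equations plus normalization, the linear system A*pi = b is:
  [-14/15, 1/5, 1/15, 1/15, 4/15] . pi = 0
  [2/15, -13/15, 2/5, 1/15, 2/15] . pi = 0
  [4/15, 1/5, -13/15, 2/15, 1/15] . pi = 0
  [1/3, 4/15, 2/15, -4/5, 7/15] . pi = 0
  [1, 1, 1, 1, 1] . pi = 1

Solving yields:
  pi_A = 9941/70442
  pi_B = 10733/70442
  pi_C = 5081/35221
  pi_D = 20537/70442
  pi_E = 19069/70442

Verification (pi * P):
  9941/70442*1/15 + 10733/70442*1/5 + 5081/35221*1/15 + 20537/70442*1/15 + 19069/70442*4/15 = 9941/70442 = pi_A  (ok)
  9941/70442*2/15 + 10733/70442*2/15 + 5081/35221*2/5 + 20537/70442*1/15 + 19069/70442*2/15 = 10733/70442 = pi_B  (ok)
  9941/70442*4/15 + 10733/70442*1/5 + 5081/35221*2/15 + 20537/70442*2/15 + 19069/70442*1/15 = 5081/35221 = pi_C  (ok)
  9941/70442*1/3 + 10733/70442*4/15 + 5081/35221*2/15 + 20537/70442*1/5 + 19069/70442*7/15 = 20537/70442 = pi_D  (ok)
  9941/70442*1/5 + 10733/70442*1/5 + 5081/35221*4/15 + 20537/70442*8/15 + 19069/70442*1/15 = 19069/70442 = pi_E  (ok)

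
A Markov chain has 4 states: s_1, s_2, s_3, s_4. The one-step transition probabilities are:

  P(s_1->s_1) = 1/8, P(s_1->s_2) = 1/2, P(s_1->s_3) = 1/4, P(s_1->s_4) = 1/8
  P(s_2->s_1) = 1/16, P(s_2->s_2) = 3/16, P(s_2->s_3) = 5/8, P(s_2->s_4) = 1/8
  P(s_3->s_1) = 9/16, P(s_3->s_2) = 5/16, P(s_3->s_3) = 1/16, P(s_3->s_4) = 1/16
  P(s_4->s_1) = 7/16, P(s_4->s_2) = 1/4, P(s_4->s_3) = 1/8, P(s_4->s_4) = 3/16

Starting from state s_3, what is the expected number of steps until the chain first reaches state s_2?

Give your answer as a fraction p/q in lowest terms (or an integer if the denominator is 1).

Let h_i = expected steps to first reach s_2 from state i.
Boundary: h_s_2 = 0.
First-step equations for the other states:
  h_s_1 = 1 + 1/8*h_s_1 + 1/2*h_s_2 + 1/4*h_s_3 + 1/8*h_s_4
  h_s_3 = 1 + 9/16*h_s_1 + 5/16*h_s_2 + 1/16*h_s_3 + 1/16*h_s_4
  h_s_4 = 1 + 7/16*h_s_1 + 1/4*h_s_2 + 1/8*h_s_3 + 3/16*h_s_4

Substituting h_s_2 = 0 and rearranging gives the linear system (I - Q) h = 1:
  [7/8, -1/4, -1/8] . (h_s_1, h_s_3, h_s_4) = 1
  [-9/16, 15/16, -1/16] . (h_s_1, h_s_3, h_s_4) = 1
  [-7/16, -1/8, 13/16] . (h_s_1, h_s_3, h_s_4) = 1

Solving yields:
  h_s_1 = 566/245
  h_s_3 = 648/245
  h_s_4 = 706/245

Starting state is s_3, so the expected hitting time is h_s_3 = 648/245.

Answer: 648/245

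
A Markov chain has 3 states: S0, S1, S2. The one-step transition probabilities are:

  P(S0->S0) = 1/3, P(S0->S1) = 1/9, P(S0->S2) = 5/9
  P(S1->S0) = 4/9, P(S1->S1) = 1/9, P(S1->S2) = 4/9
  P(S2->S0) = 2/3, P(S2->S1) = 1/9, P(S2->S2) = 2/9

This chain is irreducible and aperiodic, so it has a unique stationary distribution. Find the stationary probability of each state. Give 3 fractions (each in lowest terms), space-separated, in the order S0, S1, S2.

The stationary distribution satisfies pi = pi * P, i.e.:
  pi_S0 = 1/3*pi_S0 + 4/9*pi_S1 + 2/3*pi_S2
  pi_S1 = 1/9*pi_S0 + 1/9*pi_S1 + 1/9*pi_S2
  pi_S2 = 5/9*pi_S0 + 4/9*pi_S1 + 2/9*pi_S2
with normalization: pi_S0 + pi_S1 + pi_S2 = 1.

Using the first 2 balance equations plus normalization, the linear system A*pi = b is:
  [-2/3, 4/9, 2/3] . pi = 0
  [1/9, -8/9, 1/9] . pi = 0
  [1, 1, 1] . pi = 1

Solving yields:
  pi_S0 = 13/27
  pi_S1 = 1/9
  pi_S2 = 11/27

Verification (pi * P):
  13/27*1/3 + 1/9*4/9 + 11/27*2/3 = 13/27 = pi_S0  (ok)
  13/27*1/9 + 1/9*1/9 + 11/27*1/9 = 1/9 = pi_S1  (ok)
  13/27*5/9 + 1/9*4/9 + 11/27*2/9 = 11/27 = pi_S2  (ok)

Answer: 13/27 1/9 11/27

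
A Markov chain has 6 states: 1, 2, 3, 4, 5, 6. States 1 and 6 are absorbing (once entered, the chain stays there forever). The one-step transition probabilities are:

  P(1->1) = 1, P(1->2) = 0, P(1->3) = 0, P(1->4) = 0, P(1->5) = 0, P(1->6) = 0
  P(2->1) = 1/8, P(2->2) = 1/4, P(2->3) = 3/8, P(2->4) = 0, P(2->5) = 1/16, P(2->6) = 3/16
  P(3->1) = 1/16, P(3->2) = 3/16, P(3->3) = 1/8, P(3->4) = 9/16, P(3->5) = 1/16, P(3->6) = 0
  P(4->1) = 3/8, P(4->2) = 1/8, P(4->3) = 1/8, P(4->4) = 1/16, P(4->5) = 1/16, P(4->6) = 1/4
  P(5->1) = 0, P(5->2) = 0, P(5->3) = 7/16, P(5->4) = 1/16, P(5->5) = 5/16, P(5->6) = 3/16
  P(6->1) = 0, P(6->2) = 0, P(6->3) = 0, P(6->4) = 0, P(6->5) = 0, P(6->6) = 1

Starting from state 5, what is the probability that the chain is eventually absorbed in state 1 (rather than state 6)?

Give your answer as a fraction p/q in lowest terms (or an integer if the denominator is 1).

Let a_i = P(absorbed in 1 | start in state i).
Boundary conditions: a_1 = 1, a_6 = 0.
For each transient state i, a_i = sum_j P(i->j) * a_j:
  a_2 = 1/8*a_1 + 1/4*a_2 + 3/8*a_3 + 0*a_4 + 1/16*a_5 + 3/16*a_6
  a_3 = 1/16*a_1 + 3/16*a_2 + 1/8*a_3 + 9/16*a_4 + 1/16*a_5 + 0*a_6
  a_4 = 3/8*a_1 + 1/8*a_2 + 1/8*a_3 + 1/16*a_4 + 1/16*a_5 + 1/4*a_6
  a_5 = 0*a_1 + 0*a_2 + 7/16*a_3 + 1/16*a_4 + 5/16*a_5 + 3/16*a_6

Substituting a_1 = 1 and a_6 = 0, rearrange to (I - Q) a = r where r[i] = P(i -> 1):
  [3/4, -3/8, 0, -1/16] . (a_2, a_3, a_4, a_5) = 1/8
  [-3/16, 7/8, -9/16, -1/16] . (a_2, a_3, a_4, a_5) = 1/16
  [-1/8, -1/8, 15/16, -1/16] . (a_2, a_3, a_4, a_5) = 3/8
  [0, -7/16, -1/16, 11/16] . (a_2, a_3, a_4, a_5) = 0

Solving yields:
  a_2 = 9009/18509
  a_3 = 10568/18509
  a_4 = 10526/18509
  a_5 = 7682/18509

Starting state is 5, so the absorption probability is a_5 = 7682/18509.

Answer: 7682/18509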